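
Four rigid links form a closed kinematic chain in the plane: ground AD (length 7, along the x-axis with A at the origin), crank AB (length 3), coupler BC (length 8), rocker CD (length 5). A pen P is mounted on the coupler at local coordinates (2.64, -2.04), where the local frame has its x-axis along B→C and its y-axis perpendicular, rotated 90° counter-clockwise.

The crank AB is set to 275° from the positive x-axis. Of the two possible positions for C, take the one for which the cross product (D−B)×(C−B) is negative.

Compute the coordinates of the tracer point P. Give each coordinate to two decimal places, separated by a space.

A=(0,0), D=(7.00,0)
B = A + 3.00·(cos275°, sin275°) = (0.2615, -2.9886)
|BD| = 7.3715
circle(B,8.00) ∩ circle(D,5.00): a=6.3311, h=4.8905
  candidates: C₊=(4.0662,4.0488) cross=36.051; C₋=(8.0316,-4.8924) cross=-36.051
  mode - wants cross < 0 → take C=(8.0316,-4.8924) (cross=-36.051)
ex = (C−B)/|BC| = (0.9713,-0.2380); ey = (0.2380,0.9713)
P = B + 2.64·ex + -2.04·ey = (2.3401,-5.5982)

2.34 -5.60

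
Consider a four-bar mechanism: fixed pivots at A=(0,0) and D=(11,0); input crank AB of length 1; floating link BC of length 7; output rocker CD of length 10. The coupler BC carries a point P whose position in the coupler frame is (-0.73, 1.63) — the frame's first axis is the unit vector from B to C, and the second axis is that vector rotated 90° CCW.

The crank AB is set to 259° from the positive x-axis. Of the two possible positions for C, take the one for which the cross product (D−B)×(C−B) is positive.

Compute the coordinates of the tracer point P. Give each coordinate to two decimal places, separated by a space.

A=(0,0), D=(11.00,0)
B = A + 1.00·(cos259°, sin259°) = (-0.1908, -0.9816)
|BD| = 11.2338
circle(B,7.00) ∩ circle(D,10.00): a=3.3470, h=6.1480
  candidates: C₊=(2.6061,5.4353) cross=69.065; C₋=(3.6806,-6.8136) cross=-69.065
  mode + wants cross > 0 → take C=(2.6061,5.4353) (cross=69.065)
ex = (C−B)/|BC| = (0.3996,0.9167); ey = (-0.9167,0.3996)
P = B + -0.73·ex + 1.63·ey = (-1.9767,-0.9995)

-1.98 -1.00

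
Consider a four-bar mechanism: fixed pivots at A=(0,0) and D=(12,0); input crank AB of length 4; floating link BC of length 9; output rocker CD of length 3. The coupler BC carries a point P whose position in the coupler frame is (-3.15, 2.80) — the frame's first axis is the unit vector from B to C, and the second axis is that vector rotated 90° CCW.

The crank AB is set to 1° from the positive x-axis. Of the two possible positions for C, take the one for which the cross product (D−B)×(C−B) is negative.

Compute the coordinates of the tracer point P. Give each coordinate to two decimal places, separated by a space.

A=(0,0), D=(12.00,0)
B = A + 4.00·(cos1°, sin1°) = (3.9994, 0.0698)
|BD| = 8.0009
circle(B,9.00) ∩ circle(D,3.00): a=8.4999, h=2.9582
  candidates: C₊=(12.5248,2.9537) cross=23.668; C₋=(12.4732,-2.9624) cross=-23.668
  mode - wants cross < 0 → take C=(12.4732,-2.9624) (cross=-23.668)
ex = (C−B)/|BC| = (0.9415,-0.3369); ey = (0.3369,0.9415)
P = B + -3.15·ex + 2.80·ey = (1.9769,3.7674)

1.98 3.77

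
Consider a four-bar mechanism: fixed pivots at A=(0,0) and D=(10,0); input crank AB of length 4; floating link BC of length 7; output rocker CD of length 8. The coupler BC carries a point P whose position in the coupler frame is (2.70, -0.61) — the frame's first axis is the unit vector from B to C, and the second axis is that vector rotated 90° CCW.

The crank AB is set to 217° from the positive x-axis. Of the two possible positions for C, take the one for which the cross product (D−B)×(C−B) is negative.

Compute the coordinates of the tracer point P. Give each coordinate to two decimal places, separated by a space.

-0.82 -3.83

A=(0,0), D=(10.00,0)
B = A + 4.00·(cos217°, sin217°) = (-3.1945, -2.4073)
|BD| = 13.4123
circle(B,7.00) ∩ circle(D,8.00): a=6.1470, h=3.3488
  candidates: C₊=(2.2516,1.9904) cross=44.916; C₋=(3.4537,-4.5984) cross=-44.916
  mode - wants cross < 0 → take C=(3.4537,-4.5984) (cross=-44.916)
ex = (C−B)/|BC| = (0.9497,-0.3130); ey = (0.3130,0.9497)
P = B + 2.70·ex + -0.61·ey = (-0.8212,-3.8318)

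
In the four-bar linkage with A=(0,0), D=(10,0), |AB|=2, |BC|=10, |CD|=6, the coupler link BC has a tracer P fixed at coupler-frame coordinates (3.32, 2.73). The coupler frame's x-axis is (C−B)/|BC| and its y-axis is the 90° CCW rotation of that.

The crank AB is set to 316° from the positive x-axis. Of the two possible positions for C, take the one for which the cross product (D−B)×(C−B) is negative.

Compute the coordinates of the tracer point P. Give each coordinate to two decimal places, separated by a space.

A=(0,0), D=(10.00,0)
B = A + 2.00·(cos316°, sin316°) = (1.4387, -1.3893)
|BD| = 8.6733
circle(B,10.00) ∩ circle(D,6.00): a=8.0261, h=5.9650
  candidates: C₊=(8.4057,5.7843) cross=51.736; C₋=(10.3167,-5.9916) cross=-51.736
  mode - wants cross < 0 → take C=(10.3167,-5.9916) (cross=-51.736)
ex = (C−B)/|BC| = (0.8878,-0.4602); ey = (0.4602,0.8878)
P = B + 3.32·ex + 2.73·ey = (5.6426,-0.4936)

5.64 -0.49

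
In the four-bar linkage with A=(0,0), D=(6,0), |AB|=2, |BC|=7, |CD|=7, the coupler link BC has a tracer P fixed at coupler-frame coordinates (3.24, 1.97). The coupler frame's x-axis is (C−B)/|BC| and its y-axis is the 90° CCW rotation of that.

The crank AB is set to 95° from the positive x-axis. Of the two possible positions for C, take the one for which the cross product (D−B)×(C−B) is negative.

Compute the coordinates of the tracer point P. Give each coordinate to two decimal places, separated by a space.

A=(0,0), D=(6.00,0)
B = A + 2.00·(cos95°, sin95°) = (-0.1743, 1.9924)
|BD| = 6.4878
circle(B,7.00) ∩ circle(D,7.00): a=3.2439, h=6.2030
  candidates: C₊=(4.8178,6.8994) cross=40.244; C₋=(1.0079,-4.9071) cross=-40.244
  mode - wants cross < 0 → take C=(1.0079,-4.9071) (cross=-40.244)
ex = (C−B)/|BC| = (0.1689,-0.9856); ey = (0.9856,0.1689)
P = B + 3.24·ex + 1.97·ey = (2.3146,-0.8684)

2.31 -0.87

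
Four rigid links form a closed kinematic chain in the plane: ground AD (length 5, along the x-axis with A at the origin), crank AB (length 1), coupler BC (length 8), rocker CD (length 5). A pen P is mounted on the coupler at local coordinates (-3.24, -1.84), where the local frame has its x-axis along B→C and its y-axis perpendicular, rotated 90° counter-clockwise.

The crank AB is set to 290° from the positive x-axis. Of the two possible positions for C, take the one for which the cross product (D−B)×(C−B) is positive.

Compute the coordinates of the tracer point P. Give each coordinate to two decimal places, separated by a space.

A=(0,0), D=(5.00,0)
B = A + 1.00·(cos290°, sin290°) = (0.3420, -0.9397)
|BD| = 4.7518
circle(B,8.00) ∩ circle(D,5.00): a=6.4796, h=4.6920
  candidates: C₊=(5.7658,4.9410) cross=22.295; C₋=(7.6215,-4.2577) cross=-22.295
  mode + wants cross > 0 → take C=(5.7658,4.9410) (cross=22.295)
ex = (C−B)/|BC| = (0.6780,0.7351); ey = (-0.7351,0.6780)
P = B + -3.24·ex + -1.84·ey = (-0.5020,-4.5688)

-0.50 -4.57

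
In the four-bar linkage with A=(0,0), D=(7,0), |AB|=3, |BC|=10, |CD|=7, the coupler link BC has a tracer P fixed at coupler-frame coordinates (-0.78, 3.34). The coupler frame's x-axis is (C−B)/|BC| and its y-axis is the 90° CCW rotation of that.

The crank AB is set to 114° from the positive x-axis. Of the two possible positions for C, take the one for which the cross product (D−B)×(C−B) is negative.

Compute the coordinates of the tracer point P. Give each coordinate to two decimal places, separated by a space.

1.35 5.01

A=(0,0), D=(7.00,0)
B = A + 3.00·(cos114°, sin114°) = (-1.2202, 2.7406)
|BD| = 8.6650
circle(B,10.00) ∩ circle(D,7.00): a=7.2754, h=6.8607
  candidates: C₊=(7.8516,6.9480) cross=59.448; C₋=(3.5117,-6.0689) cross=-59.448
  mode - wants cross < 0 → take C=(3.5117,-6.0689) (cross=-59.448)
ex = (C−B)/|BC| = (0.4732,-0.8810); ey = (0.8810,0.4732)
P = B + -0.78·ex + 3.34·ey = (1.3531,5.0083)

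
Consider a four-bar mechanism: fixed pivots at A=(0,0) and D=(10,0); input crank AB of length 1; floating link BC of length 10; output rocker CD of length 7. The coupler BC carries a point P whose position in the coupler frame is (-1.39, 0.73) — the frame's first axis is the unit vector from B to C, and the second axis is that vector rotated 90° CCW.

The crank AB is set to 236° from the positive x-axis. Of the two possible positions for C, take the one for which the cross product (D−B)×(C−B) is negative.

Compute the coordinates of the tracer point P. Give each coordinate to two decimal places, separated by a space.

-1.28 0.57

A=(0,0), D=(10.00,0)
B = A + 1.00·(cos236°, sin236°) = (-0.5592, -0.8290)
|BD| = 10.5917
circle(B,10.00) ∩ circle(D,7.00): a=7.7034, h=6.3763
  candidates: C₊=(6.6215,6.1307) cross=67.536; C₋=(7.6197,-6.5829) cross=-67.536
  mode - wants cross < 0 → take C=(7.6197,-6.5829) (cross=-67.536)
ex = (C−B)/|BC| = (0.8179,-0.5754); ey = (0.5754,0.8179)
P = B + -1.39·ex + 0.73·ey = (-1.2760,0.5678)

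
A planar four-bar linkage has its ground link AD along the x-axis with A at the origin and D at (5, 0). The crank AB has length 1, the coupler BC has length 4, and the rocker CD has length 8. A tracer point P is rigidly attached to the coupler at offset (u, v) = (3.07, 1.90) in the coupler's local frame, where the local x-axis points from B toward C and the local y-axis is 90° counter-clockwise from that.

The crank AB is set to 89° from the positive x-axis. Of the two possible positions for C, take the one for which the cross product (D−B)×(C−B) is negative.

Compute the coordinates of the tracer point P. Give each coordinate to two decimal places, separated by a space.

-0.77 -2.52

A=(0,0), D=(5.00,0)
B = A + 1.00·(cos89°, sin89°) = (0.0175, 0.9998)
|BD| = 5.0819
circle(B,4.00) ∩ circle(D,8.00): a=-2.1817, h=3.3526
  candidates: C₊=(-1.4620,4.7162) cross=17.038; C₋=(-2.7813,-1.8580) cross=-17.038
  mode - wants cross < 0 → take C=(-2.7813,-1.8580) (cross=-17.038)
ex = (C−B)/|BC| = (-0.6997,-0.7145); ey = (0.7145,-0.6997)
P = B + 3.07·ex + 1.90·ey = (-0.7731,-2.5229)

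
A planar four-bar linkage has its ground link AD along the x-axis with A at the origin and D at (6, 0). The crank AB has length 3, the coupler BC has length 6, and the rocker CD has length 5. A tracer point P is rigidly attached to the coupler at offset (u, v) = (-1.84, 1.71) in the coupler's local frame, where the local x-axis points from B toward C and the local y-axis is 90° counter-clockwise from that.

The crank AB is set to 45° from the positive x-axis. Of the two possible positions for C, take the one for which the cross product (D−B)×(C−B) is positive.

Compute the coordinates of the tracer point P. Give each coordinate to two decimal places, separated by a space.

-0.28 2.84

A=(0,0), D=(6.00,0)
B = A + 3.00·(cos45°, sin45°) = (2.1213, 2.1213)
|BD| = 4.4209
circle(B,6.00) ∩ circle(D,5.00): a=3.4545, h=4.9057
  candidates: C₊=(7.5061,4.7678) cross=21.688; C₋=(2.7982,-3.8404) cross=-21.688
  mode + wants cross > 0 → take C=(7.5061,4.7678) (cross=21.688)
ex = (C−B)/|BC| = (0.8975,0.4411); ey = (-0.4411,0.8975)
P = B + -1.84·ex + 1.71·ey = (-0.2843,2.8444)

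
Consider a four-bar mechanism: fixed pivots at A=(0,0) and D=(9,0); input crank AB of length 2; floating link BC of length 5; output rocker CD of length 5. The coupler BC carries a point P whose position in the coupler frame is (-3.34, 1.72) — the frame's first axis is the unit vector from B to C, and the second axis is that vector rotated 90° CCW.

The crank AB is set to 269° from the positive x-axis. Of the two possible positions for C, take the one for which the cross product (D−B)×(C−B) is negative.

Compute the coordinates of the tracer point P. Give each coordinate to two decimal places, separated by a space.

A=(0,0), D=(9.00,0)
B = A + 2.00·(cos269°, sin269°) = (-0.0349, -1.9997)
|BD| = 9.2536
circle(B,5.00) ∩ circle(D,5.00): a=4.6268, h=1.8955
  candidates: C₊=(4.0729,0.8509) cross=17.540; C₋=(4.8922,-2.8506) cross=-17.540
  mode - wants cross < 0 → take C=(4.8922,-2.8506) (cross=-17.540)
ex = (C−B)/|BC| = (0.9854,-0.1702); ey = (0.1702,0.9854)
P = B + -3.34·ex + 1.72·ey = (-3.0335,0.2636)

-3.03 0.26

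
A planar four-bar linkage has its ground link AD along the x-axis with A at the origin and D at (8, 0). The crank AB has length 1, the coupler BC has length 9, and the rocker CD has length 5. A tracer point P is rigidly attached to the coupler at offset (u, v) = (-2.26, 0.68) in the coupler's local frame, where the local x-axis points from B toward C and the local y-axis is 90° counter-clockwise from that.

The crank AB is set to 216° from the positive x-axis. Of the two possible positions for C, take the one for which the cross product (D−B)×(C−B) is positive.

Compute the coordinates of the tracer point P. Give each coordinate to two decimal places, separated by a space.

A=(0,0), D=(8.00,0)
B = A + 1.00·(cos216°, sin216°) = (-0.8090, -0.5878)
|BD| = 8.8286
circle(B,9.00) ∩ circle(D,5.00): a=7.5858, h=4.8431
  candidates: C₊=(6.4375,4.7496) cross=42.758; C₋=(7.0824,-4.9151) cross=-42.758
  mode + wants cross > 0 → take C=(6.4375,4.7496) (cross=42.758)
ex = (C−B)/|BC| = (0.8052,0.5930); ey = (-0.5930,0.8052)
P = B + -2.26·ex + 0.68·ey = (-3.0320,-1.3805)

-3.03 -1.38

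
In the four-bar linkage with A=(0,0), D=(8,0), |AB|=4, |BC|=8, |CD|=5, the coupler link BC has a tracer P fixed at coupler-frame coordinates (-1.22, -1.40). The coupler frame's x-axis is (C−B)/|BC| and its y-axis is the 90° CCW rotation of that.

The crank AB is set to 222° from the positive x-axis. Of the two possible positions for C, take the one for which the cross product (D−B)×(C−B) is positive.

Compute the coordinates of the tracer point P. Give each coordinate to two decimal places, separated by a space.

A=(0,0), D=(8.00,0)
B = A + 4.00·(cos222°, sin222°) = (-2.9726, -2.6765)
|BD| = 11.2943
circle(B,8.00) ∩ circle(D,5.00): a=7.3737, h=3.1030
  candidates: C₊=(3.4557,2.0855) cross=35.046; C₋=(4.9264,-3.9437) cross=-35.046
  mode + wants cross > 0 → take C=(3.4557,2.0855) (cross=35.046)
ex = (C−B)/|BC| = (0.8035,0.5953); ey = (-0.5953,0.8035)
P = B + -1.22·ex + -1.40·ey = (-3.1195,-4.5277)

-3.12 -4.53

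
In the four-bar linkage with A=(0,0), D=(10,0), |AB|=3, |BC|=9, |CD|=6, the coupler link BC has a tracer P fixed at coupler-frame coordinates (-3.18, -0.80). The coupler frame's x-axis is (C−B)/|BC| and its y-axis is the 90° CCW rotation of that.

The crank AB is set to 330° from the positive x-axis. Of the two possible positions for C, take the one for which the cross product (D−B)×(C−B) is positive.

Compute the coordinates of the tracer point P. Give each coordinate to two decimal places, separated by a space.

A=(0,0), D=(10.00,0)
B = A + 3.00·(cos330°, sin330°) = (2.5981, -1.5000)
|BD| = 7.5524
circle(B,9.00) ∩ circle(D,6.00): a=6.7554, h=5.9468
  candidates: C₊=(8.0378,5.6701) cross=44.913; C₋=(10.4000,-5.9867) cross=-44.913
  mode + wants cross > 0 → take C=(8.0378,5.6701) (cross=44.913)
ex = (C−B)/|BC| = (0.6044,0.7967); ey = (-0.7967,0.6044)
P = B + -3.18·ex + -0.80·ey = (1.3134,-4.5170)

1.31 -4.52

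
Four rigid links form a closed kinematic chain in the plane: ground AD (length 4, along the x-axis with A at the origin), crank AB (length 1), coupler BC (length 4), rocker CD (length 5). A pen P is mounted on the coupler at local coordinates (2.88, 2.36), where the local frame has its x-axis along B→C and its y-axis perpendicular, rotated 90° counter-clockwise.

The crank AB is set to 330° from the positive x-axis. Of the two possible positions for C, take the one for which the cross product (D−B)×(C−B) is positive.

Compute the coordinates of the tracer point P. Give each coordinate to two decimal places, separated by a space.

A=(0,0), D=(4.00,0)
B = A + 1.00·(cos330°, sin330°) = (0.8660, -0.5000)
|BD| = 3.1736
circle(B,4.00) ∩ circle(D,5.00): a=0.1689, h=3.9964
  candidates: C₊=(0.4031,3.4731) cross=12.683; C₋=(1.6624,-4.4199) cross=-12.683
  mode + wants cross > 0 → take C=(0.4031,3.4731) (cross=12.683)
ex = (C−B)/|BC| = (-0.1157,0.9933); ey = (-0.9933,-0.1157)
P = B + 2.88·ex + 2.36·ey = (-1.8114,2.0876)

-1.81 2.09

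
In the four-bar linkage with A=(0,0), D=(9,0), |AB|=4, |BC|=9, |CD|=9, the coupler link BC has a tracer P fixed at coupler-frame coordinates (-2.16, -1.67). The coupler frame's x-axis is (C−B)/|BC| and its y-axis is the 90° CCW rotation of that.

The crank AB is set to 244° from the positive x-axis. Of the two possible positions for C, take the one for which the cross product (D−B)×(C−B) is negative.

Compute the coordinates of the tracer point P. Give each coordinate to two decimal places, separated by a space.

-4.47 -3.84

A=(0,0), D=(9.00,0)
B = A + 4.00·(cos244°, sin244°) = (-1.7535, -3.5952)
|BD| = 11.3386
circle(B,9.00) ∩ circle(D,9.00): a=5.6693, h=6.9899
  candidates: C₊=(1.4069,4.8317) cross=79.256; C₋=(5.8396,-8.4269) cross=-79.256
  mode - wants cross < 0 → take C=(5.8396,-8.4269) (cross=-79.256)
ex = (C−B)/|BC| = (0.8437,-0.5369); ey = (0.5369,0.8437)
P = B + -2.16·ex + -1.67·ey = (-4.4724,-3.8445)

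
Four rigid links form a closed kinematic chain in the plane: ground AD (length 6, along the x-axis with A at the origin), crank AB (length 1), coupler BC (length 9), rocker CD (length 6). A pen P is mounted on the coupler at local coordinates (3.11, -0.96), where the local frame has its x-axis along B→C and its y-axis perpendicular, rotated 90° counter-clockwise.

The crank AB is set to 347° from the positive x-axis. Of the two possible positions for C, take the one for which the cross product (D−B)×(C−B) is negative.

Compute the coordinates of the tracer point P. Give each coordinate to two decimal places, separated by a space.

2.90 -2.85

A=(0,0), D=(6.00,0)
B = A + 1.00·(cos347°, sin347°) = (0.9744, -0.2250)
|BD| = 5.0307
circle(B,9.00) ∩ circle(D,6.00): a=6.9879, h=5.6718
  candidates: C₊=(7.7017,5.7536) cross=28.533; C₋=(8.2089,-5.5786) cross=-28.533
  mode - wants cross < 0 → take C=(8.2089,-5.5786) (cross=-28.533)
ex = (C−B)/|BC| = (0.8038,-0.5948); ey = (0.5948,0.8038)
P = B + 3.11·ex + -0.96·ey = (2.9032,-2.8466)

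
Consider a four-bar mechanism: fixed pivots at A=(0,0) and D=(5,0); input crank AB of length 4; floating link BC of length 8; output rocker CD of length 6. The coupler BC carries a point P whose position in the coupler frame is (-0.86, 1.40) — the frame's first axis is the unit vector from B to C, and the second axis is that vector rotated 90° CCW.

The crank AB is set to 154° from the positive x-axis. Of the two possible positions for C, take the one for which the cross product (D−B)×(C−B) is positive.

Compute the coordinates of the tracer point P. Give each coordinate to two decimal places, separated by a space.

A=(0,0), D=(5.00,0)
B = A + 4.00·(cos154°, sin154°) = (-3.5952, 1.7535)
|BD| = 8.7722
circle(B,8.00) ∩ circle(D,6.00): a=5.9821, h=5.3118
  candidates: C₊=(3.3279,5.7623) cross=46.596; C₋=(1.2044,-4.6469) cross=-46.596
  mode + wants cross > 0 → take C=(3.3279,5.7623) (cross=46.596)
ex = (C−B)/|BC| = (0.8654,0.5011); ey = (-0.5011,0.8654)
P = B + -0.86·ex + 1.40·ey = (-5.0410,2.5341)

-5.04 2.53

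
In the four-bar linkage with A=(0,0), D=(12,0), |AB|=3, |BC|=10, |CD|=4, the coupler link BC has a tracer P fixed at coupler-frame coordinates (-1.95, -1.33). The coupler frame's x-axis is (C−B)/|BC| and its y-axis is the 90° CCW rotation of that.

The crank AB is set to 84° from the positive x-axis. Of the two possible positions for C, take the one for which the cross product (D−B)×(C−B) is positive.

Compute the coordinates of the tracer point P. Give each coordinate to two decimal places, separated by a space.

A=(0,0), D=(12.00,0)
B = A + 3.00·(cos84°, sin84°) = (0.3136, 2.9836)
|BD| = 12.0613
circle(B,10.00) ∩ circle(D,4.00): a=9.5129, h=3.0831
  candidates: C₊=(10.2935,3.6177) cross=37.186; C₋=(8.7681,-2.3569) cross=-37.186
  mode + wants cross > 0 → take C=(10.2935,3.6177) (cross=37.186)
ex = (C−B)/|BC| = (0.9980,0.0634); ey = (-0.0634,0.9980)
P = B + -1.95·ex + -1.33·ey = (-1.5482,1.5326)

-1.55 1.53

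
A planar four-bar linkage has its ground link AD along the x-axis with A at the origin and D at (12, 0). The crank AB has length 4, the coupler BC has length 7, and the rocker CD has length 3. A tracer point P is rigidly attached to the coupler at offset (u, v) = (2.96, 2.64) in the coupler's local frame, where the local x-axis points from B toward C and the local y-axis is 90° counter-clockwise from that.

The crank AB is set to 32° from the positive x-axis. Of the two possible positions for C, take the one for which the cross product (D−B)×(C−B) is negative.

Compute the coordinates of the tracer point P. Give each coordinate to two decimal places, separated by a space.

7.29 2.86

A=(0,0), D=(12.00,0)
B = A + 4.00·(cos32°, sin32°) = (3.3922, 2.1197)
|BD| = 8.8650
circle(B,7.00) ∩ circle(D,3.00): a=6.6886, h=2.0648
  candidates: C₊=(10.3804,2.5253) cross=18.304; C₋=(9.3930,-1.4845) cross=-18.304
  mode - wants cross < 0 → take C=(9.3930,-1.4845) (cross=-18.304)
ex = (C−B)/|BC| = (0.8573,-0.5149); ey = (0.5149,0.8573)
P = B + 2.96·ex + 2.64·ey = (7.2890,2.8588)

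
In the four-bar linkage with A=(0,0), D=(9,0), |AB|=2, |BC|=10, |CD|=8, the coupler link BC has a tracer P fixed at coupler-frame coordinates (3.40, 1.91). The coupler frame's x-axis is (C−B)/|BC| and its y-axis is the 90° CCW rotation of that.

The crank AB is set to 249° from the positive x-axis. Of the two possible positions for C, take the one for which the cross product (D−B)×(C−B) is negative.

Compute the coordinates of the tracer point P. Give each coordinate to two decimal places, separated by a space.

3.15 -2.36

A=(0,0), D=(9.00,0)
B = A + 2.00·(cos249°, sin249°) = (-0.7167, -1.8672)
|BD| = 9.8945
circle(B,10.00) ∩ circle(D,8.00): a=6.7664, h=7.3631
  candidates: C₊=(4.5387,6.6405) cross=72.854; C₋=(7.3176,-7.8211) cross=-72.854
  mode - wants cross < 0 → take C=(7.3176,-7.8211) (cross=-72.854)
ex = (C−B)/|BC| = (0.8034,-0.5954); ey = (0.5954,0.8034)
P = B + 3.40·ex + 1.91·ey = (3.1521,-2.3569)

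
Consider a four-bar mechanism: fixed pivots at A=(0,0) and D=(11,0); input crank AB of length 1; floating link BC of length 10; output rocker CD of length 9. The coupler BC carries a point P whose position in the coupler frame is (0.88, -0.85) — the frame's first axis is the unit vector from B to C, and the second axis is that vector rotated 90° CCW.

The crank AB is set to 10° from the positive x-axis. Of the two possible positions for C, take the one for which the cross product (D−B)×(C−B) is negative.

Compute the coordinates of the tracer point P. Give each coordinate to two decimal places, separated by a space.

0.81 -1.04

A=(0,0), D=(11.00,0)
B = A + 1.00·(cos10°, sin10°) = (0.9848, 0.1736)
|BD| = 10.0167
circle(B,10.00) ∩ circle(D,9.00): a=5.9568, h=8.0322
  candidates: C₊=(7.0799,8.1014) cross=80.457; C₋=(6.8014,-7.9607) cross=-80.457
  mode - wants cross < 0 → take C=(6.8014,-7.9607) (cross=-80.457)
ex = (C−B)/|BC| = (0.5817,-0.8134); ey = (0.8134,0.5817)
P = B + 0.88·ex + -0.85·ey = (0.8053,-1.0366)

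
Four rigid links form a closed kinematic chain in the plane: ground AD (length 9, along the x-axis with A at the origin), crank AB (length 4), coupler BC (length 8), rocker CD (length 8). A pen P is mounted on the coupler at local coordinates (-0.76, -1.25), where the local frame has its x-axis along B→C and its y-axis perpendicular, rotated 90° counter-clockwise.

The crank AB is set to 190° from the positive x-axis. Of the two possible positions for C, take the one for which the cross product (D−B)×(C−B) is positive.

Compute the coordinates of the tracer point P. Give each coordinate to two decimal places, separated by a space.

A=(0,0), D=(9.00,0)
B = A + 4.00·(cos190°, sin190°) = (-3.9392, -0.6946)
|BD| = 12.9579
circle(B,8.00) ∩ circle(D,8.00): a=6.4789, h=4.6929
  candidates: C₊=(2.2788,4.3389) cross=60.810; C₋=(2.7819,-5.0335) cross=-60.810
  mode + wants cross > 0 → take C=(2.2788,4.3389) (cross=60.810)
ex = (C−B)/|BC| = (0.7773,0.6292); ey = (-0.6292,0.7773)
P = B + -0.76·ex + -1.25·ey = (-3.7435,-2.1443)

-3.74 -2.14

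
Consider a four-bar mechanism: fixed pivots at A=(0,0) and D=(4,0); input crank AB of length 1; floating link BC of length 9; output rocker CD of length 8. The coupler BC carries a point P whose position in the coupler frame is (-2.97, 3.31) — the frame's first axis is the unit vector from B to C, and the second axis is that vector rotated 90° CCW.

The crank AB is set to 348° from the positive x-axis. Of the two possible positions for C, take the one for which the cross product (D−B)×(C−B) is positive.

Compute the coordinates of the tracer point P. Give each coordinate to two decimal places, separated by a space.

-3.27 -1.52

A=(0,0), D=(4.00,0)
B = A + 1.00·(cos348°, sin348°) = (0.9781, -0.2079)
|BD| = 3.0290
circle(B,9.00) ∩ circle(D,8.00): a=4.3207, h=7.8950
  candidates: C₊=(4.7467,7.9651) cross=23.914; C₋=(5.8306,-7.7877) cross=-23.914
  mode + wants cross > 0 → take C=(4.7467,7.9651) (cross=23.914)
ex = (C−B)/|BC| = (0.4187,0.9081); ey = (-0.9081,0.4187)
P = B + -2.97·ex + 3.31·ey = (-3.2713,-1.5190)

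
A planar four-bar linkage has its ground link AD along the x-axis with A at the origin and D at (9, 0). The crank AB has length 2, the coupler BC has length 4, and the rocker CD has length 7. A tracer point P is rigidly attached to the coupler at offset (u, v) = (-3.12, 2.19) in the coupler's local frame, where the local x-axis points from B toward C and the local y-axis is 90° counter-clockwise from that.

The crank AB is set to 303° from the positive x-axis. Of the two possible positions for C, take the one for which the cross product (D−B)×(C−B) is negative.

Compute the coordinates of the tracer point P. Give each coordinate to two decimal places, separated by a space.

A=(0,0), D=(9.00,0)
B = A + 2.00·(cos303°, sin303°) = (1.0893, -1.6773)
|BD| = 8.0866
circle(B,4.00) ∩ circle(D,7.00): a=2.0029, h=3.4624
  candidates: C₊=(2.3304,2.1252) cross=27.999; C₋=(3.7668,-4.6490) cross=-27.999
  mode - wants cross < 0 → take C=(3.7668,-4.6490) (cross=-27.999)
ex = (C−B)/|BC| = (0.6694,-0.7429); ey = (0.7429,0.6694)
P = B + -3.12·ex + 2.19·ey = (0.6278,2.1065)

0.63 2.11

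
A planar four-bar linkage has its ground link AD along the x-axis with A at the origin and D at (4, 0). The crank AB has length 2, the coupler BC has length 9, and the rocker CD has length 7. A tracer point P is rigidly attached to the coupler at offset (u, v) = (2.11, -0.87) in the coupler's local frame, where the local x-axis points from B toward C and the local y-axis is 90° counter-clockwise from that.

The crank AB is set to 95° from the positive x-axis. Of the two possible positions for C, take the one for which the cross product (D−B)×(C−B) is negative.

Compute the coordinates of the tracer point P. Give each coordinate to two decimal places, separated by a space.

-0.49 -0.27

A=(0,0), D=(4.00,0)
B = A + 2.00·(cos95°, sin95°) = (-0.1743, 1.9924)
|BD| = 4.6254
circle(B,9.00) ∩ circle(D,7.00): a=5.7719, h=6.9055
  candidates: C₊=(8.0092,5.7382) cross=31.941; C₋=(2.0601,-6.7258) cross=-31.941
  mode - wants cross < 0 → take C=(2.0601,-6.7258) (cross=-31.941)
ex = (C−B)/|BC| = (0.2483,-0.9687); ey = (0.9687,0.2483)
P = B + 2.11·ex + -0.87·ey = (-0.4932,-0.2675)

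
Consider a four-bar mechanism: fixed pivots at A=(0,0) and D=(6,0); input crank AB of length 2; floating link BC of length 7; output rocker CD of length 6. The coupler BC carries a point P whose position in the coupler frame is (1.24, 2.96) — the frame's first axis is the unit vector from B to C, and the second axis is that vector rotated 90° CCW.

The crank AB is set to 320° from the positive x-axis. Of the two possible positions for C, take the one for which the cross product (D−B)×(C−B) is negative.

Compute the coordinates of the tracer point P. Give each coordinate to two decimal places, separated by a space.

4.43 0.09

A=(0,0), D=(6.00,0)
B = A + 2.00·(cos320°, sin320°) = (1.5321, -1.2856)
|BD| = 4.6492
circle(B,7.00) ∩ circle(D,6.00): a=3.7227, h=5.9280
  candidates: C₊=(3.4704,5.4407) cross=27.561; C₋=(6.7488,-5.9531) cross=-27.561
  mode - wants cross < 0 → take C=(6.7488,-5.9531) (cross=-27.561)
ex = (C−B)/|BC| = (0.7452,-0.6668); ey = (0.6668,0.7452)
P = B + 1.24·ex + 2.96·ey = (4.4299,0.0935)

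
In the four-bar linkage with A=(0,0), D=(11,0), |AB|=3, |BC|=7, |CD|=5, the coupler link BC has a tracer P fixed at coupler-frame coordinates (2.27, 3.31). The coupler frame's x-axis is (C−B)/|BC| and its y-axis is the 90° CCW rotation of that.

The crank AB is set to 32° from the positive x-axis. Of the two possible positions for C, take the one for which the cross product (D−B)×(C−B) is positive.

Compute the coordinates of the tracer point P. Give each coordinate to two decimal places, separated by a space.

3.21 5.55

A=(0,0), D=(11.00,0)
B = A + 3.00·(cos32°, sin32°) = (2.5441, 1.5898)
|BD| = 8.6040
circle(B,7.00) ∩ circle(D,5.00): a=5.6967, h=4.0679
  candidates: C₊=(8.8944,4.5350) cross=35.000; C₋=(7.3911,-3.4607) cross=-35.000
  mode + wants cross > 0 → take C=(8.8944,4.5350) (cross=35.000)
ex = (C−B)/|BC| = (0.9072,0.4208); ey = (-0.4208,0.9072)
P = B + 2.27·ex + 3.31·ey = (3.2107,5.5476)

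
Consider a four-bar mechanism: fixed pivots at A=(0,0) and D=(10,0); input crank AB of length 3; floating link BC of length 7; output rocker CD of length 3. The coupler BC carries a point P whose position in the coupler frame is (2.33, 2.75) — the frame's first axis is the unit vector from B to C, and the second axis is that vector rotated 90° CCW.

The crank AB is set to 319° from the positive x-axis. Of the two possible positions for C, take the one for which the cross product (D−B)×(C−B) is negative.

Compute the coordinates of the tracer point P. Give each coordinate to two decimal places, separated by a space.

A=(0,0), D=(10.00,0)
B = A + 3.00·(cos319°, sin319°) = (2.2641, -1.9682)
|BD| = 7.9823
circle(B,7.00) ∩ circle(D,3.00): a=6.4967, h=2.6063
  candidates: C₊=(7.9176,2.1596) cross=20.805; C₋=(9.2029,-2.8922) cross=-20.805
  mode - wants cross < 0 → take C=(9.2029,-2.8922) (cross=-20.805)
ex = (C−B)/|BC| = (0.9913,-0.1320); ey = (0.1320,0.9913)
P = B + 2.33·ex + 2.75·ey = (4.9367,0.4502)

4.94 0.45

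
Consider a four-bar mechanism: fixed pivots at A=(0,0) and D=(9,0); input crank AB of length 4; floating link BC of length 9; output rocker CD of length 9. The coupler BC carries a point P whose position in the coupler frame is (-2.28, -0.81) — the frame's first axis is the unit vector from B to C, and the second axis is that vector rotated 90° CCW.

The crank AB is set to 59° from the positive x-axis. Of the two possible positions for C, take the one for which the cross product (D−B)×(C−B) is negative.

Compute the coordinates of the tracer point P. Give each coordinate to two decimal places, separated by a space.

A=(0,0), D=(9.00,0)
B = A + 4.00·(cos59°, sin59°) = (2.0602, 3.4287)
|BD| = 7.7406
circle(B,9.00) ∩ circle(D,9.00): a=3.8703, h=8.1253
  candidates: C₊=(9.1291,8.9991) cross=62.895; C₋=(1.9310,-5.5704) cross=-62.895
  mode - wants cross < 0 → take C=(1.9310,-5.5704) (cross=-62.895)
ex = (C−B)/|BC| = (-0.0143,-0.9999); ey = (0.9999,-0.0143)
P = B + -2.28·ex + -0.81·ey = (1.2830,5.7201)

1.28 5.72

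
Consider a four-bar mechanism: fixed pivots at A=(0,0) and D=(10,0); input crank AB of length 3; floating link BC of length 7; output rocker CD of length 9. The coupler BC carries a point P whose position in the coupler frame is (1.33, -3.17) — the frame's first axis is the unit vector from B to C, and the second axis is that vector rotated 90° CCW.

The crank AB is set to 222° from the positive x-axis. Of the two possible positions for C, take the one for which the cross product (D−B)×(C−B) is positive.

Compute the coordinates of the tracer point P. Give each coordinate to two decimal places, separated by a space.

1.13 -2.75

A=(0,0), D=(10.00,0)
B = A + 3.00·(cos222°, sin222°) = (-2.2294, -2.0074)
|BD| = 12.3931
circle(B,7.00) ∩ circle(D,9.00): a=4.9055, h=4.9936
  candidates: C₊=(1.8024,3.7148) cross=61.886; C₋=(3.4201,-6.1405) cross=-61.886
  mode + wants cross > 0 → take C=(1.8024,3.7148) (cross=61.886)
ex = (C−B)/|BC| = (0.5760,0.8175); ey = (-0.8175,0.5760)
P = B + 1.33·ex + -3.17·ey = (1.1280,-2.7460)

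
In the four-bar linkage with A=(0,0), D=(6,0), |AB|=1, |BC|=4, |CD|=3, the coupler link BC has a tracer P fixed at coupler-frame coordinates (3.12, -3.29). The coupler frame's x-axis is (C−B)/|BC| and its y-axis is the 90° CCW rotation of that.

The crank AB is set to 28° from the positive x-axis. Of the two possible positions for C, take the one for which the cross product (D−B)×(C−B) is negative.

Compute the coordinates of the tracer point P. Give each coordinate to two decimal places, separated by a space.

1.09 -4.06

A=(0,0), D=(6.00,0)
B = A + 1.00·(cos28°, sin28°) = (0.8829, 0.4695)
|BD| = 5.1385
circle(B,4.00) ∩ circle(D,3.00): a=3.2504, h=2.3313
  candidates: C₊=(4.3327,2.4940) cross=11.979; C₋=(3.9068,-2.1490) cross=-11.979
  mode - wants cross < 0 → take C=(3.9068,-2.1490) (cross=-11.979)
ex = (C−B)/|BC| = (0.7560,-0.6546); ey = (0.6546,0.7560)
P = B + 3.12·ex + -3.29·ey = (1.0878,-4.0600)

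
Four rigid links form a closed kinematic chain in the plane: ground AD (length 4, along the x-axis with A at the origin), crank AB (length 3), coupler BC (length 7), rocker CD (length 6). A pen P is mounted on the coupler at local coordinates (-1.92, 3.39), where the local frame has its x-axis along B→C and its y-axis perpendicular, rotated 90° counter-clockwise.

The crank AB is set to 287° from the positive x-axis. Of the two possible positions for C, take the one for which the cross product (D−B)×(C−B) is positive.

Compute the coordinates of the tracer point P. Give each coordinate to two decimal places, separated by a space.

A=(0,0), D=(4.00,0)
B = A + 3.00·(cos287°, sin287°) = (0.8771, -2.8689)
|BD| = 4.2406
circle(B,7.00) ∩ circle(D,6.00): a=3.6531, h=5.9712
  candidates: C₊=(-0.4723,3.9998) cross=25.322; C₋=(7.6070,-4.7948) cross=-25.322
  mode + wants cross > 0 → take C=(-0.4723,3.9998) (cross=25.322)
ex = (C−B)/|BC| = (-0.1928,0.9812); ey = (-0.9812,-0.1928)
P = B + -1.92·ex + 3.39·ey = (-2.0792,-5.4064)

-2.08 -5.41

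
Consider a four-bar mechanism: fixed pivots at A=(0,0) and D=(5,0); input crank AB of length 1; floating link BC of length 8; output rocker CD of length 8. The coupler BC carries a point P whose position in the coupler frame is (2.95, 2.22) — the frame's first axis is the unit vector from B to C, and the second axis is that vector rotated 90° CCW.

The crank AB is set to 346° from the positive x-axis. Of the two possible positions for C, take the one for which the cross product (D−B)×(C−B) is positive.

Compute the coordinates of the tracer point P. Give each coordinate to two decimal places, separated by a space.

-0.64 3.08

A=(0,0), D=(5.00,0)
B = A + 1.00·(cos346°, sin346°) = (0.9703, -0.2419)
|BD| = 4.0370
circle(B,8.00) ∩ circle(D,8.00): a=2.0185, h=7.7412
  candidates: C₊=(2.5212,7.6063) cross=31.251; C₋=(3.4491,-7.8482) cross=-31.251
  mode + wants cross > 0 → take C=(2.5212,7.6063) (cross=31.251)
ex = (C−B)/|BC| = (0.1939,0.9810); ey = (-0.9810,0.1939)
P = B + 2.95·ex + 2.22·ey = (-0.6357,3.0825)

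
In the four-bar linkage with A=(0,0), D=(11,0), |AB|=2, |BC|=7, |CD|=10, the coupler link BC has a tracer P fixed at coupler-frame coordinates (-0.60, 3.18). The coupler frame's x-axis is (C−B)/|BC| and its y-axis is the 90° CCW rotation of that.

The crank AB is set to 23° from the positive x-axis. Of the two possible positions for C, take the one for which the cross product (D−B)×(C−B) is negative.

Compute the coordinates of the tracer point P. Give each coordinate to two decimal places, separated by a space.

4.86 1.94

A=(0,0), D=(11.00,0)
B = A + 2.00·(cos23°, sin23°) = (1.8410, 0.7815)
|BD| = 9.1923
circle(B,7.00) ∩ circle(D,10.00): a=1.8221, h=6.7587
  candidates: C₊=(4.2311,7.3608) cross=62.128; C₋=(3.0819,-6.1077) cross=-62.128
  mode - wants cross < 0 → take C=(3.0819,-6.1077) (cross=-62.128)
ex = (C−B)/|BC| = (0.1773,-0.9842); ey = (0.9842,0.1773)
P = B + -0.60·ex + 3.18·ey = (4.8643,1.9357)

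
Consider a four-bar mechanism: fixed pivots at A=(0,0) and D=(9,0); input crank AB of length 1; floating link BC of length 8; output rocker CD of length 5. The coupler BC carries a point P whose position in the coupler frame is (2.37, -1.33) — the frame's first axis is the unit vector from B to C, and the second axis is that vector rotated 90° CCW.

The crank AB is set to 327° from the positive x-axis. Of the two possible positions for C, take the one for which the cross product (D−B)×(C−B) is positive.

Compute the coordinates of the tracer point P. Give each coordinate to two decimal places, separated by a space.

A=(0,0), D=(9.00,0)
B = A + 1.00·(cos327°, sin327°) = (0.8387, -0.5446)
|BD| = 8.1795
circle(B,8.00) ∩ circle(D,5.00): a=6.4738, h=4.7001
  candidates: C₊=(6.9851,4.5760) cross=38.444; C₋=(7.6110,-4.8032) cross=-38.444
  mode + wants cross > 0 → take C=(6.9851,4.5760) (cross=38.444)
ex = (C−B)/|BC| = (0.7683,0.6401); ey = (-0.6401,0.7683)
P = B + 2.37·ex + -1.33·ey = (3.5109,-0.0495)

3.51 -0.05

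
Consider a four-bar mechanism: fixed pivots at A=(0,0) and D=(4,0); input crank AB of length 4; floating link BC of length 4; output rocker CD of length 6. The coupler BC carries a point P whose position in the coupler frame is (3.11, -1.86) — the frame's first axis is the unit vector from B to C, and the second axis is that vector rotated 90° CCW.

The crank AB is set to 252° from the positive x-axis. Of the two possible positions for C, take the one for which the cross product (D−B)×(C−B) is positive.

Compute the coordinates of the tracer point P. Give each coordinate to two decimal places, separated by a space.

-0.00 -0.40

A=(0,0), D=(4.00,0)
B = A + 4.00·(cos252°, sin252°) = (-1.2361, -3.8042)
|BD| = 6.4721
circle(B,4.00) ∩ circle(D,6.00): a=1.6910, h=3.6250
  candidates: C₊=(-1.9988,0.1224) cross=23.461; C₋=(2.2627,-5.7430) cross=-23.461
  mode + wants cross > 0 → take C=(-1.9988,0.1224) (cross=23.461)
ex = (C−B)/|BC| = (-0.1907,0.9817); ey = (-0.9817,-0.1907)
P = B + 3.11·ex + -1.86·ey = (-0.0032,-0.3966)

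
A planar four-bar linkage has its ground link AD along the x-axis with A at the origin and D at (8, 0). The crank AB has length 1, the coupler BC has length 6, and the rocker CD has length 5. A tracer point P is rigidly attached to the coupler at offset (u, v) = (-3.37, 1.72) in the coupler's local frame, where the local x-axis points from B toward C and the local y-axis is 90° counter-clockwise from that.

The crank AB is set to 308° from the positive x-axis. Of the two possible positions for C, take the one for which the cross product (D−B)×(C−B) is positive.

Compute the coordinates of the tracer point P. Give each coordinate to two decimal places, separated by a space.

A=(0,0), D=(8.00,0)
B = A + 1.00·(cos308°, sin308°) = (0.6157, -0.7880)
|BD| = 7.4263
circle(B,6.00) ∩ circle(D,5.00): a=4.4537, h=4.0205
  candidates: C₊=(4.6176,3.6823) cross=29.857; C₋=(5.4709,-4.3132) cross=-29.857
  mode + wants cross > 0 → take C=(4.6176,3.6823) (cross=29.857)
ex = (C−B)/|BC| = (0.6670,0.7451); ey = (-0.7451,0.6670)
P = B + -3.37·ex + 1.72·ey = (-2.9136,-2.1516)

-2.91 -2.15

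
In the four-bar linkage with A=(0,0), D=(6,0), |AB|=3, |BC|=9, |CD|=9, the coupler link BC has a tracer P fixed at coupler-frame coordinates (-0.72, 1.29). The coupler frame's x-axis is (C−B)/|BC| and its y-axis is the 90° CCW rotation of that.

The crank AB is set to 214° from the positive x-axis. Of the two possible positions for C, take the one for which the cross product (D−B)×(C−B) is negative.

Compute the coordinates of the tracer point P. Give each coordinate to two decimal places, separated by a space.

-1.96 -0.30

A=(0,0), D=(6.00,0)
B = A + 3.00·(cos214°, sin214°) = (-2.4871, -1.6776)
|BD| = 8.6513
circle(B,9.00) ∩ circle(D,9.00): a=4.3257, h=7.8923
  candidates: C₊=(0.2260,6.9037) cross=68.279; C₋=(3.2868,-8.5813) cross=-68.279
  mode - wants cross < 0 → take C=(3.2868,-8.5813) (cross=-68.279)
ex = (C−B)/|BC| = (0.6416,-0.7671); ey = (0.7671,0.6416)
P = B + -0.72·ex + 1.29·ey = (-1.9595,-0.2977)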